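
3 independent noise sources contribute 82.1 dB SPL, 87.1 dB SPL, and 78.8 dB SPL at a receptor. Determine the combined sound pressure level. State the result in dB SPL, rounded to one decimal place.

Incoherent sources combine by intensity addition: L_total = 10·log₁₀(Σ 10^(L_i/10)).
Σ 10^(L/10) = 10^(82.1/10) + 10^(87.1/10) + 10^(78.8/10) = 7.509e+08.
L_total = 10·log₁₀(7.509e+08) = 88.76 dB SPL.

88.8 dB SPL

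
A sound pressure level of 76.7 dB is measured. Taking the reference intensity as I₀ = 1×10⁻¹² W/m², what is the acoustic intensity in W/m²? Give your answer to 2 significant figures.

4.7e-05 W/m²

I/I₀ = 10^(76.7/10) = 4.677e+07, so I = 4.677e+07 × 10⁻¹² W/m².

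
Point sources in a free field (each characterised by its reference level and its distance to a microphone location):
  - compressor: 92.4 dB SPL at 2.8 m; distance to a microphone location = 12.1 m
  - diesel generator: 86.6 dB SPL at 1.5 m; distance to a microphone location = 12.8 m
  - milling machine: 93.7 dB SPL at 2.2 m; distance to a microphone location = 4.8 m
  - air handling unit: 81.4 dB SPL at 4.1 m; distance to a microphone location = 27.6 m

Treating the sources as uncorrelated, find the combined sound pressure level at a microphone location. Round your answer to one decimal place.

Propagate each source to the receiver with L = L_ref − 20·log₁₀(r/r_ref), then add intensities.
compressor: 92.4 − 20·log₁₀(12.1/2.8) = 92.4 − 12.71 = 79.69 dB SPL.
diesel generator: 86.6 − 20·log₁₀(12.8/1.5) = 86.6 − 18.62 = 67.98 dB SPL.
milling machine: 93.7 − 20·log₁₀(4.8/2.2) = 93.7 − 6.78 = 86.92 dB SPL.
air handling unit: 81.4 − 20·log₁₀(27.6/4.1) = 81.4 − 16.56 = 64.84 dB SPL.
Σ 10^(L/10) = 5.948e+08 → L_total = 10·log₁₀(5.948e+08) = 87.74 dB SPL.

87.7 dB SPL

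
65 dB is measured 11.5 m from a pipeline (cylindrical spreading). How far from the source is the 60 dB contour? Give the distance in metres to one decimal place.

36.4 m

The 5.0 dB drop corresponds to a distance ratio of 10^(5.0/10) for a line source.
r₂ = 11.5·10^((65−60)/10) = 11.5·10^(5.0/10) = 36.37 m.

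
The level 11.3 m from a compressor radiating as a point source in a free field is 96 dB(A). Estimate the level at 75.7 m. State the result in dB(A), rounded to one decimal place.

79.5 dB(A)

Point-source attenuation: ΔL = 20·log₁₀(r₂/r₁) = 20·log₁₀(75.7/11.3) = 16.520 dB.
L₂ = 96 − 20·log₁₀(75.7/11.3) = 96 − 16.520 = 79.48 dB(A).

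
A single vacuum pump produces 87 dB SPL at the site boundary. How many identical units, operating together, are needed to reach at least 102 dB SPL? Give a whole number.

32

N identical sources give L₁ + 10·log₁₀ N, so require 10·log₁₀ N ≥ 102 − 87 = 15.0 dB.
N ≥ 10^(15.0/10) = 31.623, so N = 32.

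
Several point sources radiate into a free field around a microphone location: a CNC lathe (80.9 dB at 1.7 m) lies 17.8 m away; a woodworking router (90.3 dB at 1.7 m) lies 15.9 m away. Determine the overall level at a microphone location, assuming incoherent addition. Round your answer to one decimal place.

71.3 dB

Apply inverse-square spreading to bring every level to the receiver, then sum 10^(L/10).
CNC lathe: 80.9 − 20·log₁₀(17.8/1.7) = 80.9 − 20.40 = 60.50 dB.
woodworking router: 90.3 − 20·log₁₀(15.9/1.7) = 90.3 − 19.42 = 70.88 dB.
Σ 10^(L/10) = 1.337e+07 → L_total = 10·log₁₀(1.337e+07) = 71.26 dB.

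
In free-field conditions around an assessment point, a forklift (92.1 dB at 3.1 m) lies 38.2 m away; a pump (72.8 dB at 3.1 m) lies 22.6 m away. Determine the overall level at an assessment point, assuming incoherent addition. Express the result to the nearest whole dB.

70 dB

First find each source's level at the receiver (point-source: −20·log₁₀(r/r_ref)), then combine on an intensity basis.
forklift: 92.1 − 20·log₁₀(38.2/3.1) = 92.1 − 21.81 = 70.29 dB.
pump: 72.8 − 20·log₁₀(22.6/3.1) = 72.8 − 17.25 = 55.55 dB.
Σ 10^(L/10) = 1.104e+07 → L_total = 10·log₁₀(1.104e+07) = 70.43 dB.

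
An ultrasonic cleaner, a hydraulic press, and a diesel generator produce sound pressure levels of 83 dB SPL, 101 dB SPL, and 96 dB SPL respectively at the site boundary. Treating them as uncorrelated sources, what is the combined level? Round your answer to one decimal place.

For uncorrelated sources the intensities add, so convert each level to linear form, sum, and take 10·log₁₀ of the total.
Σ 10^(L/10) = 10^(83/10) + 10^(101/10) + 10^(96/10) = 1.677e+10.
L_total = 10·log₁₀(1.677e+10) = 102.25 dB SPL.

102.2 dB SPL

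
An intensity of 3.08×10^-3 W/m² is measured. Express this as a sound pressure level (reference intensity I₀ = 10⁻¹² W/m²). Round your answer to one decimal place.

94.9 dB

L = 10·log₁₀(I/I₀) = 10·log₁₀(3.08×10^-3/10⁻¹²) = 10·log₁₀(3.08×10^9).
L = 10·(0.4886 + 9) = 94.89 dB.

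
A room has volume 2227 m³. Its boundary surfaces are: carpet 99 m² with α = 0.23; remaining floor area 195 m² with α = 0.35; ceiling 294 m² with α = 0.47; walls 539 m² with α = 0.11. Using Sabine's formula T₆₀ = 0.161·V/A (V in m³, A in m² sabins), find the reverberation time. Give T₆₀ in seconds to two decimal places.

Total absorption A = 99·0.23 + 195·0.35 + 294·0.47 + 539·0.11 = 288.49 m² sabins.
T₆₀ = 0.161 × 2227 / 288.49 = 1.243 s.

1.24 s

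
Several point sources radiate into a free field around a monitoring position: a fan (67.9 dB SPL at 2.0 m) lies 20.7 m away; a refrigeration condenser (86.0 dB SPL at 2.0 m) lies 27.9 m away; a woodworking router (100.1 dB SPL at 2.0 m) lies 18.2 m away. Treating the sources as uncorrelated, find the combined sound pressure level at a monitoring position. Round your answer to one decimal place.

Apply inverse-square spreading to bring every level to the receiver, then sum 10^(L/10).
fan: 67.9 − 20·log₁₀(20.7/2.0) = 67.9 − 20.30 = 47.60 dB SPL.
refrigeration condenser: 86.0 − 20·log₁₀(27.9/2.0) = 86.0 − 22.89 = 63.11 dB SPL.
woodworking router: 100.1 − 20·log₁₀(18.2/2.0) = 100.1 − 19.18 = 80.92 dB SPL.
Σ 10^(L/10) = 1.257e+08 → L_total = 10·log₁₀(1.257e+08) = 80.99 dB SPL.

81.0 dB SPL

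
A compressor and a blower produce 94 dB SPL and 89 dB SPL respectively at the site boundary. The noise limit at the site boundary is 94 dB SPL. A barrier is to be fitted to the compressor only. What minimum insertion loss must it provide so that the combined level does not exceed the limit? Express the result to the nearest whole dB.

2 dB

Fixed contribution from the other source: Σ 10^(L/10) = 10^(89/10) = 7.943e+08 (89.00 dB SPL).
To meet 94 dB SPL overall, the treated compressor may contribute at most 10^(94/10) − 7.943e+08 = 1.718e+09, i.e. 92.35 dB SPL.
Required insertion loss = 94 − 92.35 = 1.65 dB.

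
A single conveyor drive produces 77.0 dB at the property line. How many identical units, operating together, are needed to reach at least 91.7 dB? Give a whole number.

30

The shortfall is 91.7 − 77.0 = 14.7 dB, and N units add 10·log₁₀ N, so need 10·log₁₀ N ≥ 14.7.
N ≥ 10^(14.7/10) = 29.512, so N = 30.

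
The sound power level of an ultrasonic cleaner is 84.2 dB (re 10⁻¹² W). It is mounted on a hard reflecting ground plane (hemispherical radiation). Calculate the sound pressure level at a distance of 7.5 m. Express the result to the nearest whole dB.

Free-field hemispherical radiation: L_p = L_w − 10·log₁₀(2π·r²), r = 7.5 m.
2π·r² = 353.4 m², 10·log₁₀ of that is 25.483 dB.
L_p = 84.2 − 25.483 = 58.72 dB.

59 dB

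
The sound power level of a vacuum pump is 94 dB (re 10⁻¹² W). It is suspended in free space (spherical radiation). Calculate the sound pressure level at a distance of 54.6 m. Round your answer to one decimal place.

48.3 dB

L_p = L_w − 10·log₁₀(4π·r²) with r = 54.6 m.
4π·r² = 3.746e+04 m², 10·log₁₀ of that is 45.736 dB.
L_p = 94 − 45.736 = 48.26 dB.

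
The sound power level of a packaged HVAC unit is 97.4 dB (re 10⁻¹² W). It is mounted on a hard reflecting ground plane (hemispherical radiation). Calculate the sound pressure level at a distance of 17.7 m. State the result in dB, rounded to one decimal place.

The power spreads over a hemisphere of area 2π·r², so L_p = L_w − 10·log₁₀(2π·r²).
2π·r² = 1968 m², 10·log₁₀ of that is 32.941 dB.
L_p = 97.4 − 32.941 = 64.46 dB.

64.5 dB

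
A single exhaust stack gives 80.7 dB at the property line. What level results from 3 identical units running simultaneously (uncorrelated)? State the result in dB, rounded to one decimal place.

85.5 dB

N identical incoherent sources raise the level by 10·log₁₀ N.
L_total = 80.7 + 10·log₁₀(3) = 80.7 + 4.771 = 85.47 dB.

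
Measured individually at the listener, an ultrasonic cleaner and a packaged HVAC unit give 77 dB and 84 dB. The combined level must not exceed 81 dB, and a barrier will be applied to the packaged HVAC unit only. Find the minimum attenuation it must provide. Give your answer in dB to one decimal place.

5.2 dB

The untreated sources together contribute 10^(77/10) = 5.012e+07, i.e. 77.00 dB.
The limit corresponds to 10^(81/10) = 1.259e+08; subtracting the fixed part leaves 7.577e+07 for the packaged HVAC unit, i.e. 78.80 dB.
Required insertion loss = 84 − 78.80 = 5.20 dB.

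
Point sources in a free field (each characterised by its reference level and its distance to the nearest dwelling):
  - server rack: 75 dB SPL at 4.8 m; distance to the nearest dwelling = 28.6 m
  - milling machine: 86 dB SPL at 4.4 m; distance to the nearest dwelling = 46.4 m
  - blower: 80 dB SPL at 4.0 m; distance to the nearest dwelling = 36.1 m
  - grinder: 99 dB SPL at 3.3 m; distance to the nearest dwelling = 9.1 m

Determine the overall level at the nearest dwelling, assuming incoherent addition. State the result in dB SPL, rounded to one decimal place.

90.2 dB SPL

Apply inverse-square spreading to bring every level to the receiver, then sum 10^(L/10).
server rack: 75 − 20·log₁₀(28.6/4.8) = 75 − 15.50 = 59.50 dB SPL.
milling machine: 86 − 20·log₁₀(46.4/4.4) = 86 − 20.46 = 65.54 dB SPL.
blower: 80 − 20·log₁₀(36.1/4.0) = 80 − 19.11 = 60.89 dB SPL.
grinder: 99 − 20·log₁₀(9.1/3.3) = 99 − 8.81 = 90.19 dB SPL.
Σ 10^(L/10) = 1.050e+09 → L_total = 10·log₁₀(1.050e+09) = 90.21 dB SPL.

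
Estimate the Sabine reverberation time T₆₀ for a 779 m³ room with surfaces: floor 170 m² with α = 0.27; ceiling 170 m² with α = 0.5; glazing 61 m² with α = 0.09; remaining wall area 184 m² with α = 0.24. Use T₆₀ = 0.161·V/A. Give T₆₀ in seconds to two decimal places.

0.69 s

Summing Sᵢαᵢ: 170·0.27 + 170·0.5 + 61·0.09 + 184·0.24 = 180.55 m².
T₆₀ = 0.161·V/A = 0.161·779/180.55 = 0.695 s.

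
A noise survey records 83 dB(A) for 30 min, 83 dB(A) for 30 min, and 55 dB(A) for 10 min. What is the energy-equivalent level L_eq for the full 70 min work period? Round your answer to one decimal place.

82.3 dB(A)

L_eq = 10·log₁₀[(1/T)·Σ tᵢ·10^(Lᵢ/10)] with T = 70 min.
Σ tᵢ·10^(Lᵢ/10) = 30·10^(83/10) + 30·10^(83/10) + 10·10^(55/10) = 1.197e+10.
L_eq = 10·log₁₀(1.197e+10/70) = 82.33 dB(A).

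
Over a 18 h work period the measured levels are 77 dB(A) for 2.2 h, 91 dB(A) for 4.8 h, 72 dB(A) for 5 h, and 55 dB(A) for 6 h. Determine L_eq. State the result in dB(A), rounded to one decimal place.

The energy average is taken in the linear domain: L_eq = 10·log₁₀[(Σ tᵢ·10^(Lᵢ/10))/T], T = 18 h.
Σ tᵢ·10^(Lᵢ/10) = 2.2·10^(77/10) + 4.8·10^(91/10) + 5·10^(72/10) + 6·10^(55/10) = 6.234e+09.
L_eq = 10·log₁₀(6.234e+09/18) = 85.40 dB(A).

85.4 dB(A)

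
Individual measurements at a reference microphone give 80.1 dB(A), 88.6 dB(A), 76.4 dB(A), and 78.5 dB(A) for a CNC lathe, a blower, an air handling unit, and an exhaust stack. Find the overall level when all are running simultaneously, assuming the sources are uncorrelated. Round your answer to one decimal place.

89.7 dB(A)

For uncorrelated sources the intensities add, so convert each level to linear form, sum, and take 10·log₁₀ of the total.
Σ 10^(L/10) = 10^(80.1/10) + 10^(88.6/10) + 10^(76.4/10) + 10^(78.5/10) = 9.412e+08.
L_total = 10·log₁₀(9.412e+08) = 89.74 dB(A).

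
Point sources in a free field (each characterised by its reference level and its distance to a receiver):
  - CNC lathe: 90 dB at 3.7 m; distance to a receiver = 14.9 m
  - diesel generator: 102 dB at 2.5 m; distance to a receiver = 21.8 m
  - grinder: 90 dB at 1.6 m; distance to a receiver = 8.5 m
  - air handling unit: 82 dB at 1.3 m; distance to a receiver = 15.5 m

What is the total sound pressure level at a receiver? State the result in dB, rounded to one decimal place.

84.9 dB

Propagate each source to the receiver with L = L_ref − 20·log₁₀(r/r_ref), then add intensities.
CNC lathe: 90 − 20·log₁₀(14.9/3.7) = 90 − 12.10 = 77.90 dB.
diesel generator: 102 − 20·log₁₀(21.8/2.5) = 102 − 18.81 = 83.19 dB.
grinder: 90 − 20·log₁₀(8.5/1.6) = 90 − 14.51 = 75.49 dB.
air handling unit: 82 − 20·log₁₀(15.5/1.3) = 82 − 21.53 = 60.47 dB.
Σ 10^(L/10) = 3.066e+08 → L_total = 10·log₁₀(3.066e+08) = 84.87 dB.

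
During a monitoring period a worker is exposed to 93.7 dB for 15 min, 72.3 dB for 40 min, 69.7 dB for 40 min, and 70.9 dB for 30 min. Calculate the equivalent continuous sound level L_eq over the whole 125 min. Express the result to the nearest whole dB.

Weight each interval's intensity by its duration and average over T = 125 min:
Σ tᵢ·10^(Lᵢ/10) = 15·10^(93.7/10) + 40·10^(72.3/10) + 40·10^(69.7/10) + 30·10^(70.9/10) = 3.659e+10.
L_eq = 10·log₁₀(3.659e+10/125) = 84.66 dB.

85 dB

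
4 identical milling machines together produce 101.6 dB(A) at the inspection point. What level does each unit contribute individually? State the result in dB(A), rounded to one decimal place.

95.6 dB(A)

For N identical incoherent sources L_total = L₁ + 10·log₁₀ N, so L₁ = 101.6 − 10·log₁₀(4) = 101.6 − 6.021.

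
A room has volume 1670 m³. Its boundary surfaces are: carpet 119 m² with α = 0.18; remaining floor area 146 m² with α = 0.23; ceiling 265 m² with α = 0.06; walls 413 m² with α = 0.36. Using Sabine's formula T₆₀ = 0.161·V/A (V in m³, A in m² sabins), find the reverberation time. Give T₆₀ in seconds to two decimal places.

1.22 s

Total absorption A = 119·0.18 + 146·0.23 + 265·0.06 + 413·0.36 = 219.58 m² sabins.
T₆₀ = 0.161 × 1670 / 219.58 = 1.224 s.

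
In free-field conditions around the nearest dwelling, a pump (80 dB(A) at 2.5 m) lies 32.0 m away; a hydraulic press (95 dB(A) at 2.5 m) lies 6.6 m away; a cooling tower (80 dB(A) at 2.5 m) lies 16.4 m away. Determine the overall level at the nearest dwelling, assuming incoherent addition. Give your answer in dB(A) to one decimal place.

Apply inverse-square spreading to bring every level to the receiver, then sum 10^(L/10).
pump: 80 − 20·log₁₀(32.0/2.5) = 80 − 22.14 = 57.86 dB(A).
hydraulic press: 95 − 20·log₁₀(6.6/2.5) = 95 − 8.43 = 86.57 dB(A).
cooling tower: 80 − 20·log₁₀(16.4/2.5) = 80 − 16.34 = 63.66 dB(A).
Σ 10^(L/10) = 4.567e+08 → L_total = 10·log₁₀(4.567e+08) = 86.60 dB(A).

86.6 dB(A)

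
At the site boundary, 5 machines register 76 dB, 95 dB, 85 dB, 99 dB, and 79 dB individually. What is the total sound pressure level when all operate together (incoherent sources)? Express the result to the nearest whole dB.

101 dB

For uncorrelated sources the intensities add, so convert each level to linear form, sum, and take 10·log₁₀ of the total.
Σ 10^(L/10) = 10^(76/10) + 10^(95/10) + 10^(85/10) + 10^(99/10) + 10^(79/10) = 1.154e+10.
L_total = 10·log₁₀(1.154e+10) = 100.62 dB.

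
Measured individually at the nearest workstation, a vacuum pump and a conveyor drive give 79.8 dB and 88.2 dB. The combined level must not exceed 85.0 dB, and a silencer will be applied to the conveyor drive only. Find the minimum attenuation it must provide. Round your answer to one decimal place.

4.8 dB

Fixed contribution from the other source: Σ 10^(L/10) = 10^(79.8/10) = 9.550e+07 (79.80 dB).
To meet 85.0 dB overall, the treated conveyor drive may contribute at most 10^(85.0/10) − 9.550e+07 = 2.207e+08, i.e. 83.44 dB.
So the conveyor drive must be reduced from 88.2 to 83.44 dB: IL = 4.76 dB.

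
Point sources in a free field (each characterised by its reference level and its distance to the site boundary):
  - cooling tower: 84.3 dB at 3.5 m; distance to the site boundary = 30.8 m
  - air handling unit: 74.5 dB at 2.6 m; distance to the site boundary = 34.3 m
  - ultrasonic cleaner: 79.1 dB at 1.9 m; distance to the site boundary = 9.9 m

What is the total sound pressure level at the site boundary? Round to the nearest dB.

Apply inverse-square spreading to bring every level to the receiver, then sum 10^(L/10).
cooling tower: 84.3 − 20·log₁₀(30.8/3.5) = 84.3 − 18.89 = 65.41 dB.
air handling unit: 74.5 − 20·log₁₀(34.3/2.6) = 74.5 − 22.41 = 52.09 dB.
ultrasonic cleaner: 79.1 − 20·log₁₀(9.9/1.9) = 79.1 − 14.34 = 64.76 dB.
Σ 10^(L/10) = 6.631e+06 → L_total = 10·log₁₀(6.631e+06) = 68.22 dB.

68 dB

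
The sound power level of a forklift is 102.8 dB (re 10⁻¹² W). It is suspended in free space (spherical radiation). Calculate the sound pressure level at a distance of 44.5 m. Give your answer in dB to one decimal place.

58.8 dB

The power spreads over a sphere of area 4π·r², so L_p = L_w − 10·log₁₀(4π·r²).
4π·r² = 2.488e+04 m², 10·log₁₀ of that is 43.959 dB.
L_p = 102.8 − 43.959 = 58.84 dB.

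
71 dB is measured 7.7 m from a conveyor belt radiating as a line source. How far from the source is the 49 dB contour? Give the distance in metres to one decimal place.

1220.4 m

For a line source L₁ − L₂ = 10·log₁₀(r₂/r₁), so r₂ = r₁·10^((L₁−L₂)/10).
r₂ = 7.7·10^((71−49)/10) = 7.7·10^(22.0/10) = 1220.37 m.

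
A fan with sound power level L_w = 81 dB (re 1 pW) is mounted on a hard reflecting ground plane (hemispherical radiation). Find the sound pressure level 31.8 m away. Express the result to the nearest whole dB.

Free-field hemispherical radiation: L_p = L_w − 10·log₁₀(2π·r²), r = 31.8 m.
2π·r² = 6354 m², 10·log₁₀ of that is 38.030 dB.
L_p = 81 − 38.030 = 42.97 dB.

43 dB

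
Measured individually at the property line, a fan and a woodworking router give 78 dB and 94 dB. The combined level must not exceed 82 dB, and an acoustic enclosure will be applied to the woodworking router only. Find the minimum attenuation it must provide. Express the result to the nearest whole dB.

14 dB

Everything except the woodworking router sums to 10^(78/10) = 6.310e+07 in linear terms, 78.00 dB.
To meet 82 dB overall, the treated woodworking router may contribute at most 10^(82/10) − 6.310e+07 = 9.539e+07, i.e. 79.80 dB.
So the woodworking router must be reduced from 94 to 79.80 dB: IL = 14.20 dB.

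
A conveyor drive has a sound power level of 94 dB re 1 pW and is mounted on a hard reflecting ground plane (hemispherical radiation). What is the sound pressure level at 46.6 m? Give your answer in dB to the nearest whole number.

53 dB

L_p = L_w − 10·log₁₀(2π·r²) with r = 46.6 m.
2π·r² = 1.364e+04 m², 10·log₁₀ of that is 41.350 dB.
L_p = 94 − 41.350 = 52.65 dB.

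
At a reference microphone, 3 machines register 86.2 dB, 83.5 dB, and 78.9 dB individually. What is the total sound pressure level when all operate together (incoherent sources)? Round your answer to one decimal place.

88.6 dB

For uncorrelated sources the intensities add, so convert each level to linear form, sum, and take 10·log₁₀ of the total.
Σ 10^(L/10) = 10^(86.2/10) + 10^(83.5/10) + 10^(78.9/10) = 7.184e+08.
L_total = 10·log₁₀(7.184e+08) = 88.56 dB.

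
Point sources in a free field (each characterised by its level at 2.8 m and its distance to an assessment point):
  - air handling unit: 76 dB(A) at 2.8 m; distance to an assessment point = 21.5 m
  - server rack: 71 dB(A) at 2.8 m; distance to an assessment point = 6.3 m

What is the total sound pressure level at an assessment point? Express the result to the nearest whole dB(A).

Propagate each source to the receiver with L = L_ref − 20·log₁₀(r/r_ref), then add intensities.
air handling unit: 76 − 20·log₁₀(21.5/2.8) = 76 − 17.71 = 58.29 dB(A).
server rack: 71 − 20·log₁₀(6.3/2.8) = 71 − 7.04 = 63.96 dB(A).
Σ 10^(L/10) = 3.162e+06 → L_total = 10·log₁₀(3.162e+06) = 65.00 dB(A).

65 dB(A)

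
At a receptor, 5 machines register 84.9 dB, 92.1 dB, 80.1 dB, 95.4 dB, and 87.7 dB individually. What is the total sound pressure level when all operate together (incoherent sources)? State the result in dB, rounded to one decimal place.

For uncorrelated sources the intensities add, so convert each level to linear form, sum, and take 10·log₁₀ of the total.
Σ 10^(L/10) = 10^(84.9/10) + 10^(92.1/10) + 10^(80.1/10) + 10^(95.4/10) + 10^(87.7/10) = 6.089e+09.
L_total = 10·log₁₀(6.089e+09) = 97.85 dB.

97.8 dB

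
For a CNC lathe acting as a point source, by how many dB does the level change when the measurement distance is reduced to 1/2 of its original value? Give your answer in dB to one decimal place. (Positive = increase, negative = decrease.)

+6.0 dB

A point source loses 6 dB per doubling of distance; generally ΔL = −20·log₁₀(r₂/r₁).
ΔL = −20·log₁₀(0.5) = +6.02 dB.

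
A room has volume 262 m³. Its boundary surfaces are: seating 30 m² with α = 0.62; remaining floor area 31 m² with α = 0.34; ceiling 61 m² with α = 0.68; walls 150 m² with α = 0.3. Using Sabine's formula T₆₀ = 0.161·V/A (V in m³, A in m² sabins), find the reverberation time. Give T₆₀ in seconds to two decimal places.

0.36 s

Summing Sᵢαᵢ: 30·0.62 + 31·0.34 + 61·0.68 + 150·0.3 = 115.62 m².
T₆₀ = 0.161 × 262 / 115.62 = 0.365 s.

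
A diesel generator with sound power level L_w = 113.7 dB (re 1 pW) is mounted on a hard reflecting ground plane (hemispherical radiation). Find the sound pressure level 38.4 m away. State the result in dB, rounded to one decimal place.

74.0 dB

Free-field hemispherical radiation: L_p = L_w − 10·log₁₀(2π·r²), r = 38.4 m.
2π·r² = 9265 m², 10·log₁₀ of that is 39.668 dB.
L_p = 113.7 − 39.668 = 74.03 dB.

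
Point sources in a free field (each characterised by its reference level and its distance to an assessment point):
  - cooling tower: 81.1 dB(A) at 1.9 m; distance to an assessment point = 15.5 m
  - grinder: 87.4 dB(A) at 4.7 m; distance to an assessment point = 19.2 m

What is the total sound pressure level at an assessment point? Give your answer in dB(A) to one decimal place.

75.4 dB(A)

Apply inverse-square spreading to bring every level to the receiver, then sum 10^(L/10).
cooling tower: 81.1 − 20·log₁₀(15.5/1.9) = 81.1 − 18.23 = 62.87 dB(A).
grinder: 87.4 − 20·log₁₀(19.2/4.7) = 87.4 − 12.22 = 75.18 dB(A).
Σ 10^(L/10) = 3.487e+07 → L_total = 10·log₁₀(3.487e+07) = 75.42 dB(A).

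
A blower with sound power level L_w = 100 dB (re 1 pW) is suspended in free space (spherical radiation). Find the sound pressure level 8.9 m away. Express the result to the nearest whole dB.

70 dB

The power spreads over a sphere of area 4π·r², so L_p = L_w − 10·log₁₀(4π·r²).
4π·r² = 995.4 m², 10·log₁₀ of that is 29.980 dB.
L_p = 100 − 29.980 = 70.02 dB.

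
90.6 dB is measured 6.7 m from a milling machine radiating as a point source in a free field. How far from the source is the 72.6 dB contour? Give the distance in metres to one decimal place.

53.2 m

Point-source spreading drops the level by 20·log₁₀(r₂/r₁); inverting, r₂/r₁ = 10^(ΔL/20).
r₂ = 6.7·10^((90.6−72.6)/20) = 6.7·10^(18.0/20) = 53.22 m.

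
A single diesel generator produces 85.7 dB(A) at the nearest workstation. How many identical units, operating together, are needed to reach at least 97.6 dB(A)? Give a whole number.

Need L₁ + 10·log₁₀ N ≥ 97.6, i.e. log₁₀ N ≥ 1.19.
N ≥ 10^(11.9/10) = 15.488, so N = 16.

16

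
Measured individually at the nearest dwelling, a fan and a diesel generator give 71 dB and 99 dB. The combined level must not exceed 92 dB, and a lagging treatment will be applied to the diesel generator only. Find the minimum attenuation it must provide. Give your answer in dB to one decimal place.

7.0 dB

Everything except the diesel generator sums to 10^(71/10) = 1.259e+07 in linear terms, 71.00 dB.
The limit corresponds to 10^(92/10) = 1.585e+09; subtracting the fixed part leaves 1.572e+09 for the diesel generator, i.e. 91.97 dB.
So the diesel generator must be reduced from 99 to 91.97 dB: IL = 7.03 dB.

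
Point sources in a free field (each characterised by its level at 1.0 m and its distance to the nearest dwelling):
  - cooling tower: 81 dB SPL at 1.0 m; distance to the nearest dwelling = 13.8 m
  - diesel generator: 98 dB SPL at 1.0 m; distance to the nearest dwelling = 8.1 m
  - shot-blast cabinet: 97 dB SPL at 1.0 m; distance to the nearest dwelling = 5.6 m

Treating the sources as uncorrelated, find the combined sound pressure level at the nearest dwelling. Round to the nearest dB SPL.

84 dB SPL

Apply inverse-square spreading to bring every level to the receiver, then sum 10^(L/10).
cooling tower: 81 − 20·log₁₀(13.8/1.0) = 81 − 22.80 = 58.20 dB SPL.
diesel generator: 98 − 20·log₁₀(8.1/1.0) = 98 − 18.17 = 79.83 dB SPL.
shot-blast cabinet: 97 − 20·log₁₀(5.6/1.0) = 97 − 14.96 = 82.04 dB SPL.
Σ 10^(L/10) = 2.566e+08 → L_total = 10·log₁₀(2.566e+08) = 84.09 dB SPL.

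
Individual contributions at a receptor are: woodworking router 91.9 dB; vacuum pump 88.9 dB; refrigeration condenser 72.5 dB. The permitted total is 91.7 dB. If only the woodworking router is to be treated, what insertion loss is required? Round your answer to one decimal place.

Fixed contribution from the other sources: Σ 10^(L/10) = 10^(88.9/10) + 10^(72.5/10) = 7.940e+08 (89.00 dB).
To meet 91.7 dB overall, the treated woodworking router may contribute at most 10^(91.7/10) − 7.940e+08 = 6.851e+08, i.e. 88.36 dB.
So the woodworking router must be reduced from 91.9 to 88.36 dB: IL = 3.54 dB.

3.5 dB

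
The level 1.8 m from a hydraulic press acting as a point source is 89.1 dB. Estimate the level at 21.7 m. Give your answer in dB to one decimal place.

For a point source, L₂ = L₁ − 20·log₁₀(r₂/r₁).
L₂ = 89.1 − 20·log₁₀(21.7/1.8) = 89.1 − 21.624 = 67.48 dB.

67.5 dB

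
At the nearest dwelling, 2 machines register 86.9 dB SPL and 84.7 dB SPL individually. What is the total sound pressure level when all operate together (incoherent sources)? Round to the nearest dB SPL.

For uncorrelated sources the intensities add, so convert each level to linear form, sum, and take 10·log₁₀ of the total.
Σ 10^(L/10) = 10^(86.9/10) + 10^(84.7/10) = 7.849e+08.
L_total = 10·log₁₀(7.849e+08) = 88.95 dB SPL.

89 dB SPL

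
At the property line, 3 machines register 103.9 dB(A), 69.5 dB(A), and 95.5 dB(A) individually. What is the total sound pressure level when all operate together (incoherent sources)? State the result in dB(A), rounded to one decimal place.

For uncorrelated sources the intensities add, so convert each level to linear form, sum, and take 10·log₁₀ of the total.
Σ 10^(L/10) = 10^(103.9/10) + 10^(69.5/10) + 10^(95.5/10) = 2.810e+10.
L_total = 10·log₁₀(2.810e+10) = 104.49 dB(A).

104.5 dB(A)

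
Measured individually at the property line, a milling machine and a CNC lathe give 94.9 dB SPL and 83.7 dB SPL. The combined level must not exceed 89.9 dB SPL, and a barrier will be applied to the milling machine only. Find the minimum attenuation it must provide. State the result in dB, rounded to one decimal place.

Fixed contribution from the other source: Σ 10^(L/10) = 10^(83.7/10) = 2.344e+08 (83.70 dB SPL).
To meet 89.9 dB SPL overall, the treated milling machine may contribute at most 10^(89.9/10) − 2.344e+08 = 7.428e+08, i.e. 88.71 dB SPL.
So the milling machine must be reduced from 94.9 to 88.71 dB SPL: IL = 6.19 dB.

6.2 dB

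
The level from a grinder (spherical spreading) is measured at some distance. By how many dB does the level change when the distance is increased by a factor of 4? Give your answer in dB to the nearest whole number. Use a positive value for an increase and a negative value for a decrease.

-12 dB

A point source loses 6 dB per doubling of distance; generally ΔL = −20·log₁₀(r₂/r₁).
ΔL = −20·log₁₀(4) = -12.04 dB.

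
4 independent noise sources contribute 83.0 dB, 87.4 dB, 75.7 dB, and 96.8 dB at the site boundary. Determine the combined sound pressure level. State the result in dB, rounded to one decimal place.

97.5 dB

Incoherent sources combine by intensity addition: L_total = 10·log₁₀(Σ 10^(L_i/10)).
Σ 10^(L/10) = 10^(83.0/10) + 10^(87.4/10) + 10^(75.7/10) + 10^(96.8/10) = 5.573e+09.
L_total = 10·log₁₀(5.573e+09) = 97.46 dB.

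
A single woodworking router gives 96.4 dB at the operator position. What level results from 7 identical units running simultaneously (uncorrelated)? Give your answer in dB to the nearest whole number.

105 dB

L_total = L₁ + 10·log₁₀ N for N identical incoherent sources.
L_total = 96.4 + 10·log₁₀(7) = 96.4 + 8.451 = 104.85 dB.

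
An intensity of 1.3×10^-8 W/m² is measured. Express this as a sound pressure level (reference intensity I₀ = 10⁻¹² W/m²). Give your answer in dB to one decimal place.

41.1 dB

L = 10·log₁₀(I/I₀) = 10·log₁₀(1.3×10^-8/10⁻¹²) = 10·log₁₀(1.3×10^4).
L = 10·(0.1139 + 4) = 41.14 dB.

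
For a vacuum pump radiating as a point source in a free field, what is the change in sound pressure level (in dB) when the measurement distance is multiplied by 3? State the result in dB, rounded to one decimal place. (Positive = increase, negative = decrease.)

-9.5 dB

With spherical spreading the level changes by −20·log₁₀(r₂/r₁).
ΔL = −20·log₁₀(3) = -9.54 dB.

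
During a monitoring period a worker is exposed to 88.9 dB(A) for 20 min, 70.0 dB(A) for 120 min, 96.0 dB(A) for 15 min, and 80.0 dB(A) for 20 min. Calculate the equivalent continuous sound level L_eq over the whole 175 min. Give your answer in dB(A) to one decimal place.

86.5 dB(A)

Weight each interval's intensity by its duration and average over T = 175 min:
Σ tᵢ·10^(Lᵢ/10) = 20·10^(88.9/10) + 120·10^(70.0/10) + 15·10^(96.0/10) + 20·10^(80.0/10) = 7.844e+10.
L_eq = 10·log₁₀(7.844e+10/175) = 86.52 dB(A).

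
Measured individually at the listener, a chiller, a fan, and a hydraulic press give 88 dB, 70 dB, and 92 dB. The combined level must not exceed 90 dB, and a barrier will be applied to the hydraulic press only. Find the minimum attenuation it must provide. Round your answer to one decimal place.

6.4 dB

Fixed contribution from the other sources: Σ 10^(L/10) = 10^(88/10) + 10^(70/10) = 6.410e+08 (88.07 dB).
The limit corresponds to 10^(90/10) = 1.000e+09; subtracting the fixed part leaves 3.590e+08 for the hydraulic press, i.e. 85.55 dB.
So the hydraulic press must be reduced from 92 to 85.55 dB: IL = 6.45 dB.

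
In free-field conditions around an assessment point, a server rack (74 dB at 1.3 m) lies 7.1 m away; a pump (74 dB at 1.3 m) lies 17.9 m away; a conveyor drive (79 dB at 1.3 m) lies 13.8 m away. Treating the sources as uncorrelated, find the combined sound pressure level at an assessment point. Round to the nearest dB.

62 dB

Propagate each source to the receiver with L = L_ref − 20·log₁₀(r/r_ref), then add intensities.
server rack: 74 − 20·log₁₀(7.1/1.3) = 74 − 14.75 = 59.25 dB.
pump: 74 − 20·log₁₀(17.9/1.3) = 74 − 22.78 = 51.22 dB.
conveyor drive: 79 − 20·log₁₀(13.8/1.3) = 79 − 20.52 = 58.48 dB.
Σ 10^(L/10) = 1.680e+06 → L_total = 10·log₁₀(1.680e+06) = 62.25 dB.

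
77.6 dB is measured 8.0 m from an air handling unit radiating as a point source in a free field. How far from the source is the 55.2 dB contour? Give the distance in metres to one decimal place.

105.5 m

For a point source L₁ − L₂ = 20·log₁₀(r₂/r₁), so r₂ = r₁·10^((L₁−L₂)/20).
r₂ = 8.0·10^((77.6−55.2)/20) = 8.0·10^(22.4/20) = 105.46 m.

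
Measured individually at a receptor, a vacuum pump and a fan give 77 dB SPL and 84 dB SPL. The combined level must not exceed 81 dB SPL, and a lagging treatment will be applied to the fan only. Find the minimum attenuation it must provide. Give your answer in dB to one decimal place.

5.2 dB

Everything except the fan sums to 10^(77/10) = 5.012e+07 in linear terms, 77.00 dB SPL.
To meet 81 dB SPL overall, the treated fan may contribute at most 10^(81/10) − 5.012e+07 = 7.577e+07, i.e. 78.80 dB SPL.
Required insertion loss = 84 − 78.80 = 5.20 dB.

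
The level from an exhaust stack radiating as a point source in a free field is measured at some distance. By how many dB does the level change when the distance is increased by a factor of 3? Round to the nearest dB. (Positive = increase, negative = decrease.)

Point-source spreading: ΔL = −20·log₁₀(r₂/r₁).
ΔL = −20·log₁₀(3) = -9.54 dB.

-10 dB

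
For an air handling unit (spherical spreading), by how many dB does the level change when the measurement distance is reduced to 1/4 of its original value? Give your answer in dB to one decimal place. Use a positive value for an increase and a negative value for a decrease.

Point-source spreading: ΔL = −20·log₁₀(r₂/r₁).
ΔL = −20·log₁₀(0.25) = +12.04 dB.

+12.0 dB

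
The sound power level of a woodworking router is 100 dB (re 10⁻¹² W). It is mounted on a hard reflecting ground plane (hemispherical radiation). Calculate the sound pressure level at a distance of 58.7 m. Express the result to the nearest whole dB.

The power spreads over a hemisphere of area 2π·r², so L_p = L_w − 10·log₁₀(2π·r²).
2π·r² = 2.165e+04 m², 10·log₁₀ of that is 43.355 dB.
L_p = 100 − 43.355 = 56.65 dB.

57 dB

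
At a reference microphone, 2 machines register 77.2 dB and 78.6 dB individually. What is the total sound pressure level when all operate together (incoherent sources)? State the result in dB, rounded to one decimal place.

81.0 dB

Incoherent sources combine by intensity addition: L_total = 10·log₁₀(Σ 10^(L_i/10)).
Σ 10^(L/10) = 10^(77.2/10) + 10^(78.6/10) = 1.249e+08.
L_total = 10·log₁₀(1.249e+08) = 80.97 dB.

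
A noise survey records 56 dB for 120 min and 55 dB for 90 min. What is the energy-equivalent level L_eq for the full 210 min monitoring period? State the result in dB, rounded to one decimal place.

55.6 dB

L_eq = 10·log₁₀[(1/T)·Σ tᵢ·10^(Lᵢ/10)] with T = 210 min.
Σ tᵢ·10^(Lᵢ/10) = 120·10^(56/10) + 90·10^(55/10) = 7.623e+07.
L_eq = 10·log₁₀(7.623e+07/210) = 55.60 dB.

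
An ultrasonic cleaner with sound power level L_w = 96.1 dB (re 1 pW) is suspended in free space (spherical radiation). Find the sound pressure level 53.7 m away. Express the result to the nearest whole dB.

Free-field spherical radiation: L_p = L_w − 10·log₁₀(4π·r²), r = 53.7 m.
4π·r² = 3.624e+04 m², 10·log₁₀ of that is 45.592 dB.
L_p = 96.1 − 45.592 = 50.51 dB.

51 dB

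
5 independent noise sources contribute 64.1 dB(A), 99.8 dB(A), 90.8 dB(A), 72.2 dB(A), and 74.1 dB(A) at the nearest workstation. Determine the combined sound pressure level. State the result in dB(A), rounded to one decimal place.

100.3 dB(A)

For uncorrelated sources the intensities add, so convert each level to linear form, sum, and take 10·log₁₀ of the total.
Σ 10^(L/10) = 10^(64.1/10) + 10^(99.8/10) + 10^(90.8/10) + 10^(72.2/10) + 10^(74.1/10) = 1.080e+10.
L_total = 10·log₁₀(1.080e+10) = 100.33 dB(A).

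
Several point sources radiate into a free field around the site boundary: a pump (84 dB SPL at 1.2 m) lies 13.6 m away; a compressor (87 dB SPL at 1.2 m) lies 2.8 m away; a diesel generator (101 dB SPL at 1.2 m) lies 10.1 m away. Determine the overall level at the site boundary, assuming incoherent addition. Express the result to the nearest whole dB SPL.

First find each source's level at the receiver (point-source: −20·log₁₀(r/r_ref)), then combine on an intensity basis.
pump: 84 − 20·log₁₀(13.6/1.2) = 84 − 21.09 = 62.91 dB SPL.
compressor: 87 − 20·log₁₀(2.8/1.2) = 87 − 7.36 = 79.64 dB SPL.
diesel generator: 101 − 20·log₁₀(10.1/1.2) = 101 − 18.50 = 82.50 dB SPL.
Σ 10^(L/10) = 2.717e+08 → L_total = 10·log₁₀(2.717e+08) = 84.34 dB SPL.

84 dB SPL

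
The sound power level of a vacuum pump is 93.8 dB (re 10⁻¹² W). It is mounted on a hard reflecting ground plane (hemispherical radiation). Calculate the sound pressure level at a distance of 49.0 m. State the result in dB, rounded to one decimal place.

52.0 dB

The power spreads over a hemisphere of area 2π·r², so L_p = L_w − 10·log₁₀(2π·r²).
2π·r² = 1.509e+04 m², 10·log₁₀ of that is 41.786 dB.
L_p = 93.8 − 41.786 = 52.01 dB.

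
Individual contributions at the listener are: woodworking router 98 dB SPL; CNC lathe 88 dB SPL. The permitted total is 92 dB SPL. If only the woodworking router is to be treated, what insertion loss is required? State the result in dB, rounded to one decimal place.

8.2 dB

Everything except the woodworking router sums to 10^(88/10) = 6.310e+08 in linear terms, 88.00 dB SPL.
To meet 92 dB SPL overall, the treated woodworking router may contribute at most 10^(92/10) − 6.310e+08 = 9.539e+08, i.e. 89.80 dB SPL.
So the woodworking router must be reduced from 98 to 89.80 dB SPL: IL = 8.20 dB.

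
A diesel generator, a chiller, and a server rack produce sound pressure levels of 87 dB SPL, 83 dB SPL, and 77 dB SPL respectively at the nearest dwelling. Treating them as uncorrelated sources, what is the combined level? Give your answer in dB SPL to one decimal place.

For uncorrelated sources the intensities add, so convert each level to linear form, sum, and take 10·log₁₀ of the total.
Σ 10^(L/10) = 10^(87/10) + 10^(83/10) + 10^(77/10) = 7.508e+08.
L_total = 10·log₁₀(7.508e+08) = 88.76 dB SPL.

88.8 dB SPL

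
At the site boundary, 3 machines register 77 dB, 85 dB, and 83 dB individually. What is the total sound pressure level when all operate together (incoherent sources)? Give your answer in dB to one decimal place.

Incoherent sources combine by intensity addition: L_total = 10·log₁₀(Σ 10^(L_i/10)).
Σ 10^(L/10) = 10^(77/10) + 10^(85/10) + 10^(83/10) = 5.659e+08.
L_total = 10·log₁₀(5.659e+08) = 87.53 dB.

87.5 dB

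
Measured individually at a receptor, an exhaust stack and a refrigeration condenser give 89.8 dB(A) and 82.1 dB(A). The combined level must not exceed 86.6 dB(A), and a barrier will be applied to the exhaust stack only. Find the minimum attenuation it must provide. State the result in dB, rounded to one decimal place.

Fixed contribution from the other source: Σ 10^(L/10) = 10^(82.1/10) = 1.622e+08 (82.10 dB(A)).
To meet 86.6 dB(A) overall, the treated exhaust stack may contribute at most 10^(86.6/10) − 1.622e+08 = 2.949e+08, i.e. 84.70 dB(A).
Required insertion loss = 89.8 − 84.70 = 5.10 dB.

5.1 dB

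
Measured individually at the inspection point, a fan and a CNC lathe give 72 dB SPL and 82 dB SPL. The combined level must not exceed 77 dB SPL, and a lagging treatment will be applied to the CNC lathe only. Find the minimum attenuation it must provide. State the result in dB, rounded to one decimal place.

The untreated sources together contribute 10^(72/10) = 1.585e+07, i.e. 72.00 dB SPL.
The limit corresponds to 10^(77/10) = 5.012e+07; subtracting the fixed part leaves 3.427e+07 for the CNC lathe, i.e. 75.35 dB SPL.
So the CNC lathe must be reduced from 82 to 75.35 dB SPL: IL = 6.65 dB.

6.7 dB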